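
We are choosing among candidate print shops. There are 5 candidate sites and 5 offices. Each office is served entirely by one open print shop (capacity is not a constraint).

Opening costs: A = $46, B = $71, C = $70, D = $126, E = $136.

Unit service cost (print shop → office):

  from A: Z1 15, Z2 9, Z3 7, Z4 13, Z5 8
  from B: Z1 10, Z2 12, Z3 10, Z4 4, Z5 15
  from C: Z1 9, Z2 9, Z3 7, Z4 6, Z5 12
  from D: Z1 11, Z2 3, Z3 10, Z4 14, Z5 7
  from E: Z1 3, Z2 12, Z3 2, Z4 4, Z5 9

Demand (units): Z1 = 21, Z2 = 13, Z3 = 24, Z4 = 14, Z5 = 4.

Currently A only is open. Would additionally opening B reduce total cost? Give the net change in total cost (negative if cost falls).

Current service cost with {A}: 814.
Adding B: each office re-picks its cheapest; new service cost 583, saving 231.
Extra fixed cost: 71. Net change = 71 − 231 = -160.
(Totals: 860 → 700.)

Yes — net change −160 (cost falls by 160).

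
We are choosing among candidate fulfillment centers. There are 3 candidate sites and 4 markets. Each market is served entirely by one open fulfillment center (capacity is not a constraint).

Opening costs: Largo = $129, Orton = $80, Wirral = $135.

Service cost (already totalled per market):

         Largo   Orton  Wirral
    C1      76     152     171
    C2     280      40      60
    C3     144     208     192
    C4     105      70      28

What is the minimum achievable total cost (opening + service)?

Minimum total cost: 539

For any fixed open set, each market goes to its cheapest open site; total = fixed + service.
{Largo, Orton}: C1→Largo 76, C2→Orton 40, C3→Largo 144, C4→Orton 70. Service 330; fixed 209; total 539.
{Orton}: C1→Orton 152, C2→Orton 40, C3→Orton 208, C4→Orton 70. Service 470; fixed 80; total 550.
{Largo, Wirral}: C1→Largo 76, C2→Wirral 60, C3→Largo 144, C4→Wirral 28. Service 308; fixed 264; total 572.
{Largo, Orton, Wirral}: service 288 + fixed 344 = 632
No other subset beats 539.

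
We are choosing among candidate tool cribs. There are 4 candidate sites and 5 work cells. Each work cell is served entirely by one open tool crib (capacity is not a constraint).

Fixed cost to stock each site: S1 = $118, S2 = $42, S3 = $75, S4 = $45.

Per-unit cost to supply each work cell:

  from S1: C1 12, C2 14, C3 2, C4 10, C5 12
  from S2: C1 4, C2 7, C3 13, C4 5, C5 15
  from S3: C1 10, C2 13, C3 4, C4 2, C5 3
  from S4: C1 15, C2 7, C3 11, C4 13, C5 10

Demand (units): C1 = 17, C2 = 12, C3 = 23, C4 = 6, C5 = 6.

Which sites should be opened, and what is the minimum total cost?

For any fixed open set, each work cell goes to its cheapest open site; total = fixed + service.
{S2, S3}: C1→S2 4·17=68, C2→S2 7·12=84, C3→S3 4·23=92, C4→S3 2·6=12, C5→S3 3·6=18. Service 274; fixed 117; total 391.
{S2, S3, S4}: service 274 + fixed 162 = 436
{S1, S2}: service 300 + fixed 160 = 460
{S1, S2, S3, S4}: C1→S2 4·17=68, C2→S2 7·12=84, C3→S1 2·23=46, C4→S3 2·6=12, C5→S3 3·6=18. Service 228; fixed 280; total 508.
No other subset beats 391.

Open S2 and S3; minimum total cost 391.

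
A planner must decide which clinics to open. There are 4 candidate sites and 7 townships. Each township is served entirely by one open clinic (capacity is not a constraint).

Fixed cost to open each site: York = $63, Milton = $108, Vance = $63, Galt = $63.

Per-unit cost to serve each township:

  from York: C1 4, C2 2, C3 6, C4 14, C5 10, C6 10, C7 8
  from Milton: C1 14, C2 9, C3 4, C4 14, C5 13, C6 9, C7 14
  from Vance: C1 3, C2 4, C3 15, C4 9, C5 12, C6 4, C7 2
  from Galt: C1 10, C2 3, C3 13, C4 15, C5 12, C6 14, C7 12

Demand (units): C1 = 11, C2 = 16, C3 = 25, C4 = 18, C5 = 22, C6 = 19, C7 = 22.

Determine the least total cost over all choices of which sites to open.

Minimum total cost: 843

For any fixed open set, each township goes to its cheapest open site; total = fixed + service.
{York, Vance}: C1→Vance 3·11=33, C2→York 2·16=32, C3→York 6·25=150, C4→Vance 9·18=162, C5→York 10·22=220, C6→Vance 4·19=76, C7→Vance 2·22=44. Service 717; fixed 126; total 843.
{York, Milton, Vance}: service 667 + fixed 234 = 901
{York, Vance, Galt}: C1→Vance 3·11=33, C2→York 2·16=32, C3→York 6·25=150, C4→Vance 9·18=162, C5→York 10·22=220, C6→Vance 4·19=76, C7→Vance 2·22=44. Service 717; fixed 189; total 906.
{York, Milton, Vance, Galt}: C1→Vance 3·11=33, C2→York 2·16=32, C3→Milton 4·25=100, C4→Vance 9·18=162, C5→York 10·22=220, C6→Vance 4·19=76, C7→Vance 2·22=44. Service 667; fixed 297; total 964.
(All 15 nonempty subsets were checked; York and Vance is lowest.)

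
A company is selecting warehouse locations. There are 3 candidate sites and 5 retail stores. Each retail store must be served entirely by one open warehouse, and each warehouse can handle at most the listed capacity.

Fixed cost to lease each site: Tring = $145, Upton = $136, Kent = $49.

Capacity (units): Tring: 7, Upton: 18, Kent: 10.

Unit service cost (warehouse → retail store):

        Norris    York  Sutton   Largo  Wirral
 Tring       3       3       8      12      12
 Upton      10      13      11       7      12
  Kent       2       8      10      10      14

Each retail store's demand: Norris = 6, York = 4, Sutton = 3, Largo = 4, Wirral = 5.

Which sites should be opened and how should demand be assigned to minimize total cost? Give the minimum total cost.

Minimum total cost: 350

Open {Upton, Kent}: Norris→Kent 2·6=12, York→Kent 8·4=32, Sutton→Upton 11·3=33, Largo→Upton 7·4=28, Wirral→Upton 12·5=60.
Loads: Upton carries 12/18, Kent carries 10/10. Service 165; fixed 185; total 350.
Next best feasible plan costs 367.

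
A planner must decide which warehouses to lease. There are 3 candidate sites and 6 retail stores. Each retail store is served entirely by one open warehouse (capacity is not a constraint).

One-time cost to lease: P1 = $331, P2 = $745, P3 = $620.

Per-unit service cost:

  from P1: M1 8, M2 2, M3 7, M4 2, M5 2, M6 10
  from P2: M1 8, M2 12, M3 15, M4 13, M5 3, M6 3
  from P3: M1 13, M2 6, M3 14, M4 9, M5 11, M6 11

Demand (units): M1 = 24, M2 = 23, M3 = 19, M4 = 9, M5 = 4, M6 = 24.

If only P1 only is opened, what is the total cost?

Each retail store is assigned to its cheapest site among the open ones.
{P1}: M1→P1 8·24=192, M2→P1 2·23=46, M3→P1 7·19=133, M4→P1 2·9=18, M5→P1 2·4=8, M6→P1 10·24=240. Service 637; fixed 331; total 968.

Total cost: 968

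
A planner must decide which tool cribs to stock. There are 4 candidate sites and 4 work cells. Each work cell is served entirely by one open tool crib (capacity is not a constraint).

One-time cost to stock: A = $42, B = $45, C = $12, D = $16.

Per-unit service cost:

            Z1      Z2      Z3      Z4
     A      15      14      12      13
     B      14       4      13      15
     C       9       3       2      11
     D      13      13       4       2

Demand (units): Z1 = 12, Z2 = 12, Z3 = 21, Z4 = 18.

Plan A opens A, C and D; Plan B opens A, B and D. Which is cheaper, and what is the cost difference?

Plan A: {A, C, D}: Z1→C 9·12=108, Z2→C 3·12=36, Z3→C 2·21=42, Z4→D 2·18=36. Service 222; fixed 70; total 292.
Plan B: {A, B, D}: Z1→D 13·12=156, Z2→B 4·12=48, Z3→D 4·21=84, Z4→D 2·18=36. Service 324; fixed 103; total 427.
Difference: |292 − 427| = 135.

Plan A is cheaper by 135.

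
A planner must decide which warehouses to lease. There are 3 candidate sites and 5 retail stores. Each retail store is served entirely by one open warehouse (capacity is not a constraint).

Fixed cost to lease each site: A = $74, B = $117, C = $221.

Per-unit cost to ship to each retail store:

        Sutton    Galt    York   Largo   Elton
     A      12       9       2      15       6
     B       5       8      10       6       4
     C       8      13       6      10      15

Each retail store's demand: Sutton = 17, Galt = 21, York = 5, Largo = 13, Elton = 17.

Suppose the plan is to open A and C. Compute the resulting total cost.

Total cost: 862

Each retail store is assigned to its cheapest site among the open ones.
{A, C}: Sutton→C 8·17=136, Galt→A 9·21=189, York→A 2·5=10, Largo→C 10·13=130, Elton→A 6·17=102. Service 567; fixed 295; total 862.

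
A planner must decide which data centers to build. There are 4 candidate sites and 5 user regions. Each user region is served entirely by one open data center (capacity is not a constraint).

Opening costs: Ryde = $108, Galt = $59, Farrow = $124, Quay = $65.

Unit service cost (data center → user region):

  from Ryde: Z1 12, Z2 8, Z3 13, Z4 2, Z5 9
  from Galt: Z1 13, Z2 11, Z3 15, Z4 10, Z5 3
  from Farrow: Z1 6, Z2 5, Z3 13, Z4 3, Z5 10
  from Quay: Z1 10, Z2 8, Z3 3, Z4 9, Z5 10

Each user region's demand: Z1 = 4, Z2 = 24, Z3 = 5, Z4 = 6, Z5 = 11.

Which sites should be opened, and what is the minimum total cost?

Open Galt and Farrow; minimum total cost 443.

For any fixed open set, each user region goes to its cheapest open site; total = fixed + service.
{Galt, Farrow}: Z1→Farrow 6·4=24, Z2→Farrow 5·24=120, Z3→Farrow 13·5=65, Z4→Farrow 3·6=18, Z5→Galt 3·11=33. Service 260; fixed 183; total 443.
{Galt, Farrow, Quay}: service 210 + fixed 248 = 458
{Galt, Quay}: service 334 + fixed 124 = 458
{Ryde, Galt, Farrow, Quay}: service 204 + fixed 356 = 560
No other subset beats 443.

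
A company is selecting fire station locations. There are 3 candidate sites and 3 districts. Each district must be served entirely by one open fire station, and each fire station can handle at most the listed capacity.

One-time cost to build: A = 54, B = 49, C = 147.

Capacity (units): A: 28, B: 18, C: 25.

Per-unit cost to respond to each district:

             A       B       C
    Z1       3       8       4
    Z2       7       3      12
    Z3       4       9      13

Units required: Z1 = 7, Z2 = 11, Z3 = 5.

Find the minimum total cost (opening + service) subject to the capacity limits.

Minimum total cost: 172

Open {A}: Z1→A 3·7=21, Z2→A 7·11=77, Z3→A 4·5=20.
Loads: A carries 23/28. Service 118; fixed 54; total 172.
Next best feasible plan costs 177.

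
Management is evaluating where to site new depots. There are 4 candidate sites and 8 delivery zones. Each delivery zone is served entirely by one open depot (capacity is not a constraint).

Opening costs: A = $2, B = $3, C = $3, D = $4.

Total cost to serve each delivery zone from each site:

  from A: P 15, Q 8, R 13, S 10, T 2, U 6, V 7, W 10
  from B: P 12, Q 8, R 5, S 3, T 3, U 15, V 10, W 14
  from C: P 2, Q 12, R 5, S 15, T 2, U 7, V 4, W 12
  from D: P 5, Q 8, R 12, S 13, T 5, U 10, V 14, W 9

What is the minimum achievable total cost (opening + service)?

Minimum total cost: 48

For any fixed open set, each delivery zone goes to its cheapest open site; total = fixed + service.
{A, B, C}: P→C 2, Q→A 8, R→B 5, S→B 3, T→A 2, U→A 6, V→C 4, W→A 10. Service 40; fixed 8; total 48.
{B, C}: service 43 + fixed 6 = 49
{B, C, D}: P→C 2, Q→B 8, R→B 5, S→B 3, T→C 2, U→C 7, V→C 4, W→D 9. Service 40; fixed 10; total 50.
{A, B, C, D}: P→C 2, Q→A 8, R→B 5, S→B 3, T→A 2, U→A 6, V→C 4, W→D 9. Service 39; fixed 12; total 51.
No other subset beats 48.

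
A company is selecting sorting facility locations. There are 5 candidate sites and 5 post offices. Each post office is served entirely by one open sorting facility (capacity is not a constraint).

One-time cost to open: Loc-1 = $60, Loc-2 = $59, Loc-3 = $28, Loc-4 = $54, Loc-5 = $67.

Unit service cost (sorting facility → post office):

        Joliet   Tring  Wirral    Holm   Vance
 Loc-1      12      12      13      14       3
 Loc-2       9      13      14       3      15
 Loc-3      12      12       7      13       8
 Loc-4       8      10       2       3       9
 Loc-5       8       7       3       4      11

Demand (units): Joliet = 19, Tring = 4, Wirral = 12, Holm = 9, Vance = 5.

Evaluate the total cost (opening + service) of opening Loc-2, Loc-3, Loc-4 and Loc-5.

Each post office is assigned to its cheapest site among the open ones.
{Loc-2, Loc-3, Loc-4, Loc-5}: Joliet→Loc-4 8·19=152, Tring→Loc-5 7·4=28, Wirral→Loc-4 2·12=24, Holm→Loc-2 3·9=27, Vance→Loc-3 8·5=40. Service 271; fixed 208; total 479.

Total cost: 479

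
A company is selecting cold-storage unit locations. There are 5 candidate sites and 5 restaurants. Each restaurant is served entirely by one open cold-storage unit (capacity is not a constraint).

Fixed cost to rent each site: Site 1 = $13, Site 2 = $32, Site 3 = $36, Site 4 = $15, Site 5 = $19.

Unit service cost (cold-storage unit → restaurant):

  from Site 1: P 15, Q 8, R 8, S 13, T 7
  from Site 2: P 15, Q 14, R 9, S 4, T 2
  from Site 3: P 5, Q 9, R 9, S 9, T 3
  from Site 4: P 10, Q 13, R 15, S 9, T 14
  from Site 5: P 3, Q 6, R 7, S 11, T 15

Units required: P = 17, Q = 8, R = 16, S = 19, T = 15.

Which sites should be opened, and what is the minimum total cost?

Open Site 2 and Site 5; minimum total cost 368.

For any fixed open set, each restaurant goes to its cheapest open site; total = fixed + service.
{Site 2, Site 5}: P→Site 5 3·17=51, Q→Site 5 6·8=48, R→Site 5 7·16=112, S→Site 2 4·19=76, T→Site 2 2·15=30. Service 317; fixed 51; total 368.
{Site 1, Site 2, Site 5}: P→Site 5 3·17=51, Q→Site 5 6·8=48, R→Site 5 7·16=112, S→Site 2 4·19=76, T→Site 2 2·15=30. Service 317; fixed 64; total 381.
{Site 2, Site 4, Site 5}: service 317 + fixed 66 = 383
{Site 1, Site 2, Site 3, Site 4, Site 5}: service 317 + fixed 115 = 432
No other subset beats 368.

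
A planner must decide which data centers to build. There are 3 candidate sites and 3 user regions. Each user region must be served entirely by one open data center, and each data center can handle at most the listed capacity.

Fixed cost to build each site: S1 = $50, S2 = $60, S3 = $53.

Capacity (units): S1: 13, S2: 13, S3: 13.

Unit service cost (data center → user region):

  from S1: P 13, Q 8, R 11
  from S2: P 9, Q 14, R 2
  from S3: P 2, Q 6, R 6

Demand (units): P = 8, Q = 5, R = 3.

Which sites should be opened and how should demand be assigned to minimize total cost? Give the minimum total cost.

Open {S2, S3}: P→S3 2·8=16, Q→S3 6·5=30, R→S2 2·3=6.
Loads: S2 carries 3/13, S3 carries 13/13. Service 52; fixed 113; total 165.
Next best feasible plan costs 177.

Minimum total cost: 165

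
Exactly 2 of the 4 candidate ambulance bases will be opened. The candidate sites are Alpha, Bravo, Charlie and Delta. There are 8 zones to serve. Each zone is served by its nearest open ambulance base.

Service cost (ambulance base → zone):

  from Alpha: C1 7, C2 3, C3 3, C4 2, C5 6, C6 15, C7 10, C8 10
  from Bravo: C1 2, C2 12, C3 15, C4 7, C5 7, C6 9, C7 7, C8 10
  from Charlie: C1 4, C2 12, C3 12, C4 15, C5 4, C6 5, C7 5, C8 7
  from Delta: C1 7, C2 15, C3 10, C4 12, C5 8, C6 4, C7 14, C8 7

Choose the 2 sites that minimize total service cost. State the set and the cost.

Choose Alpha and Charlie; total service cost 33.

With exactly 2 open, each zone uses its cheapest among the chosen.
{Alpha, Charlie}: C1→Charlie 4, C2→Alpha 3, C3→Alpha 3, C4→Alpha 2, C5→Charlie 4, C6→Charlie 5, C7→Charlie 5, C8→Charlie 7. Service cost 33.
{Alpha, Bravo}: service cost 42
{Alpha, Delta}: service cost 42
Among all 6 size-2 choices, {Alpha, Charlie} is lowest.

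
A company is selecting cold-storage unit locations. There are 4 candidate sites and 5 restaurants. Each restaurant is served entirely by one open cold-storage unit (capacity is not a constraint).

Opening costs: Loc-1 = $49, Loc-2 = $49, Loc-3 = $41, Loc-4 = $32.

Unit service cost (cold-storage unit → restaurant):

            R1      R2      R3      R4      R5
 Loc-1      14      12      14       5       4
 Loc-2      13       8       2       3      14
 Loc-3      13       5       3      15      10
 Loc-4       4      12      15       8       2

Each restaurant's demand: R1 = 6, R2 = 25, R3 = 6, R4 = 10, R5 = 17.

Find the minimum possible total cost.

For any fixed open set, each restaurant goes to its cheapest open site; total = fixed + service.
{Loc-2, Loc-3, Loc-4}: R1→Loc-4 4·6=24, R2→Loc-3 5·25=125, R3→Loc-2 2·6=12, R4→Loc-2 3·10=30, R5→Loc-4 2·17=34. Service 225; fixed 122; total 347.
{Loc-3, Loc-4}: service 281 + fixed 73 = 354
{Loc-1, Loc-3, Loc-4}: R1→Loc-4 4·6=24, R2→Loc-3 5·25=125, R3→Loc-3 3·6=18, R4→Loc-1 5·10=50, R5→Loc-4 2·17=34. Service 251; fixed 122; total 373.
{Loc-1, Loc-2, Loc-3, Loc-4}: service 225 + fixed 171 = 396
(All 15 nonempty subsets were checked; Loc-2, Loc-3 and Loc-4 is lowest.)

Minimum total cost: 347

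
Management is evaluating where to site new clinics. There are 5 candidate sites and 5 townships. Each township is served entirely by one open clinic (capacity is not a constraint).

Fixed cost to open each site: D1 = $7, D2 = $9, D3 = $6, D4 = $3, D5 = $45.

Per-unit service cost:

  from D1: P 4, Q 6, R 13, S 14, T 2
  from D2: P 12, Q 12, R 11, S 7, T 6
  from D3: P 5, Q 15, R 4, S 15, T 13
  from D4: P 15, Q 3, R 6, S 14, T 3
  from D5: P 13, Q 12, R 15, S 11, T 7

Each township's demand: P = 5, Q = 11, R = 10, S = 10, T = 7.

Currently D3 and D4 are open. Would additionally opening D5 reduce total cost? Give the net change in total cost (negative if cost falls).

No — net change +15 (cost rises by 15).

Current service cost with {D3, D4}: 259.
Adding D5: each township re-picks its cheapest; new service cost 229, saving 30.
Extra fixed cost: 45. Net change = 45 − 30 = 15.
(Totals: 268 → 283.)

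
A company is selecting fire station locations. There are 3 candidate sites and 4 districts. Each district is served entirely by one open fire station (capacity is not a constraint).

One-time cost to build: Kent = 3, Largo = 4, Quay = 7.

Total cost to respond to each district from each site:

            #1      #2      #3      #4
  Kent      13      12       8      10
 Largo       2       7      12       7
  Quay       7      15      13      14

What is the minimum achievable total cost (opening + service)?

For any fixed open set, each district goes to its cheapest open site; total = fixed + service.
{Kent, Largo}: #1→Largo 2, #2→Largo 7, #3→Kent 8, #4→Largo 7. Service 24; fixed 7; total 31.
{Largo}: service 28 + fixed 4 = 32
{Kent, Largo, Quay}: service 24 + fixed 14 = 38
{Kent}: #1→Kent 13, #2→Kent 12, #3→Kent 8, #4→Kent 10. Service 43; fixed 3; total 46.
No other subset beats 31.

Minimum total cost: 31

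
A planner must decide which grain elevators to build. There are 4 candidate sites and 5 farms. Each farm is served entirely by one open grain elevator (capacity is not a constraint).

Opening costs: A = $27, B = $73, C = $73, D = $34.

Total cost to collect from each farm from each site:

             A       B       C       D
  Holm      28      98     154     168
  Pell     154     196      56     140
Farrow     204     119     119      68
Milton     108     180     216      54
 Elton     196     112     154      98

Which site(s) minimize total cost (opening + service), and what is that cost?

Open A, C and D; minimum total cost 438.

For any fixed open set, each farm goes to its cheapest open site; total = fixed + service.
{A, C, D}: Holm→A 28, Pell→C 56, Farrow→D 68, Milton→D 54, Elton→D 98. Service 304; fixed 134; total 438.
{A, D}: service 388 + fixed 61 = 449
{A, B, C, D}: service 304 + fixed 207 = 511
{A}: Holm→A 28, Pell→A 154, Farrow→A 204, Milton→A 108, Elton→A 196. Service 690; fixed 27; total 717.
(All 15 nonempty subsets were checked; A, C and D is lowest.)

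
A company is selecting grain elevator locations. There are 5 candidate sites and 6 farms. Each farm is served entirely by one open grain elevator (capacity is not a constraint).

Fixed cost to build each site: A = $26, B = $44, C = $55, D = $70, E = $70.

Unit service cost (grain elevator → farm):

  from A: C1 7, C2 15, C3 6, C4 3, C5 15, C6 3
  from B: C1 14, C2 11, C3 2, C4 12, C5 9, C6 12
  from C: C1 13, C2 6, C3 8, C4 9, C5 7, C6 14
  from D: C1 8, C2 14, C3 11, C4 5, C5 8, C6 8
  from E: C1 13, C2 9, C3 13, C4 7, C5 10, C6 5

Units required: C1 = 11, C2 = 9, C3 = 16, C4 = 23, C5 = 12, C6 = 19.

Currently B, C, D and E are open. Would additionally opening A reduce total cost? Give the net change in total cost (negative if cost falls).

Current service cost with {B, C, D, E}: 468.
Adding A: each farm re-picks its cheapest; new service cost 373, saving 95.
Extra fixed cost: 26. Net change = 26 − 95 = -69.
(Totals: 707 → 638.)

Yes — net change −69 (cost falls by 69).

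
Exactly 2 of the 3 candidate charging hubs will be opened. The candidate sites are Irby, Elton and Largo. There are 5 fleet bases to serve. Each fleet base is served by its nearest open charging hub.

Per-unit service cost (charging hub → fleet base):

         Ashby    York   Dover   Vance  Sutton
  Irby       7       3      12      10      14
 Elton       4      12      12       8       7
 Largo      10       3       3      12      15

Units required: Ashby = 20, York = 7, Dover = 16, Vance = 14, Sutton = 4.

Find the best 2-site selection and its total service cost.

Choose Elton and Largo; total service cost 289.

With exactly 2 open, each fleet base uses its cheapest among the chosen.
{Elton, Largo}: Ashby→Elton 4·20=80, York→Largo 3·7=21, Dover→Largo 3·16=48, Vance→Elton 8·14=112, Sutton→Elton 7·4=28. Service cost 289.
{Irby, Largo}: service cost 405
{Irby, Elton}: service cost 433
Among all 3 size-2 choices, {Elton, Largo} is lowest.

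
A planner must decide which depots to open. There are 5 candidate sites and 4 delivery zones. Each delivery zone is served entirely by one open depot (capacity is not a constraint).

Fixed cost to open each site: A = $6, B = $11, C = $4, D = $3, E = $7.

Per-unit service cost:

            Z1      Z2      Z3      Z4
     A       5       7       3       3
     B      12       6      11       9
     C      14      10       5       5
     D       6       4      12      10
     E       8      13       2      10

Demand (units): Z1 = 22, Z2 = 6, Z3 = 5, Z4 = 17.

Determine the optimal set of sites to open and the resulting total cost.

Open A and D; minimum total cost 209.

For any fixed open set, each delivery zone goes to its cheapest open site; total = fixed + service.
{A, D}: Z1→A 5·22=110, Z2→D 4·6=24, Z3→A 3·5=15, Z4→A 3·17=51. Service 200; fixed 9; total 209.
{A, D, E}: Z1→A 5·22=110, Z2→D 4·6=24, Z3→E 2·5=10, Z4→A 3·17=51. Service 195; fixed 16; total 211.
{A, C, D}: service 200 + fixed 13 = 213
{A, B, C, D, E}: service 195 + fixed 31 = 226
No other subset beats 209.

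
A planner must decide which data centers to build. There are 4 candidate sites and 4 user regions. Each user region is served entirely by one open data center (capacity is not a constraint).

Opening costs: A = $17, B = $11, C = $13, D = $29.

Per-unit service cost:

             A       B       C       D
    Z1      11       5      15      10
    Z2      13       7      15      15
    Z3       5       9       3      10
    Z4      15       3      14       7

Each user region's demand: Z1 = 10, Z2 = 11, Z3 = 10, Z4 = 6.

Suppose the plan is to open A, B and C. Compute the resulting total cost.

Total cost: 216

Each user region is assigned to its cheapest site among the open ones.
{A, B, C}: Z1→B 5·10=50, Z2→B 7·11=77, Z3→C 3·10=30, Z4→B 3·6=18. Service 175; fixed 41; total 216.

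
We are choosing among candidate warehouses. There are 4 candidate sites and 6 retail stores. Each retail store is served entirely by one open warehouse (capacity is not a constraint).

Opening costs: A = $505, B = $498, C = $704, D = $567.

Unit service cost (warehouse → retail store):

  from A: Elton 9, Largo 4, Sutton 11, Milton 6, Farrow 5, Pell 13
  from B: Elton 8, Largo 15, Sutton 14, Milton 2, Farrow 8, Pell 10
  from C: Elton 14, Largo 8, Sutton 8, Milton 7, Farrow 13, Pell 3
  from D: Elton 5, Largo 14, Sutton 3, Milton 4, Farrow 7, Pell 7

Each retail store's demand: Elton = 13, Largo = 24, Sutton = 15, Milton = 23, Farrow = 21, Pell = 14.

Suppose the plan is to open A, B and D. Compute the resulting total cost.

Total cost: 2025

Each retail store is assigned to its cheapest site among the open ones.
{A, B, D}: Elton→D 5·13=65, Largo→A 4·24=96, Sutton→D 3·15=45, Milton→B 2·23=46, Farrow→A 5·21=105, Pell→D 7·14=98. Service 455; fixed 1570; total 2025.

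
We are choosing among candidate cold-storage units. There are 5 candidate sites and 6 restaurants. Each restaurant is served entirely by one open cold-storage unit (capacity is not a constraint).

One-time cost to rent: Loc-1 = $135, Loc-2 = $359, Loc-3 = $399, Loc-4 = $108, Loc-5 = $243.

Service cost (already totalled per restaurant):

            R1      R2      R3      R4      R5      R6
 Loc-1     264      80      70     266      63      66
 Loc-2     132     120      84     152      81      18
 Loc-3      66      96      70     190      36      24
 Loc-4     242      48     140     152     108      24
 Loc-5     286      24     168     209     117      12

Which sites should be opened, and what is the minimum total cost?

For any fixed open set, each restaurant goes to its cheapest open site; total = fixed + service.
{Loc-4}: R1→Loc-4 242, R2→Loc-4 48, R3→Loc-4 140, R4→Loc-4 152, R5→Loc-4 108, R6→Loc-4 24. Service 714; fixed 108; total 822.
{Loc-1, Loc-4}: service 599 + fixed 243 = 842
{Loc-3}: service 482 + fixed 399 = 881
{Loc-1, Loc-2, Loc-3, Loc-4, Loc-5}: service 360 + fixed 1244 = 1604
No other subset beats 822.

Open Loc-4 only; minimum total cost 822.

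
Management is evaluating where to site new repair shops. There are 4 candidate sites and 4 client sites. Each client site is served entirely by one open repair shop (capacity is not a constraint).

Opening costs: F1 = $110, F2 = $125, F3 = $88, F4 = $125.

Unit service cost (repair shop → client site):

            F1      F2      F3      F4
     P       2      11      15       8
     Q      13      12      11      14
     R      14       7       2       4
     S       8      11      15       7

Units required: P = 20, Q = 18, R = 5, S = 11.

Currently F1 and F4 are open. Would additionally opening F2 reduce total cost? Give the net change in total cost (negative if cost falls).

No — net change +107 (cost rises by 107).

Current service cost with {F1, F4}: 371.
Adding F2: each client site re-picks its cheapest; new service cost 353, saving 18.
Extra fixed cost: 125. Net change = 125 − 18 = 107.
(Totals: 606 → 713.)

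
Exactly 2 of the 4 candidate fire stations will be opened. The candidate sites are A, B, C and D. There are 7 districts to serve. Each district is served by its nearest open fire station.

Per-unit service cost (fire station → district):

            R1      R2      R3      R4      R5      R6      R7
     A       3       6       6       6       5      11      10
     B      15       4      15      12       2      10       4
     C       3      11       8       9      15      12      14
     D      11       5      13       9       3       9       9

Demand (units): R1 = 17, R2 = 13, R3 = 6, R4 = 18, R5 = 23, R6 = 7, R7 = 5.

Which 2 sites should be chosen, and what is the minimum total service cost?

With exactly 2 open, each district uses its cheapest among the chosen.
{A, B}: R1→A 3·17=51, R2→B 4·13=52, R3→A 6·6=36, R4→A 6·18=108, R5→B 2·23=46, R6→B 10·7=70, R7→B 4·5=20. Service cost 383.
{A, D}: service cost 437
{B, C}: service cost 449
Among all 6 size-2 choices, {A, B} is lowest.

Choose A and B; total service cost 383.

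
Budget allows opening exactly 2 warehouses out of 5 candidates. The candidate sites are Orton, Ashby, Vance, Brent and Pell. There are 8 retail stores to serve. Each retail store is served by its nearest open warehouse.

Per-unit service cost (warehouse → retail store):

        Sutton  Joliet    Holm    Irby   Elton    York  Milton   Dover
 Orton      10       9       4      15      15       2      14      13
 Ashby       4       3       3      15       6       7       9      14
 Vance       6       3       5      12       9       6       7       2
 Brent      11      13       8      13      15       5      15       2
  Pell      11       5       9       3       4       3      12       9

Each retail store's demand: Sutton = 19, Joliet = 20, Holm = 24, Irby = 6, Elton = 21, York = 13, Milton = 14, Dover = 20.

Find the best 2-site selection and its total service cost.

Choose Vance and Pell; total service cost 573.

With exactly 2 open, each retail store uses its cheapest among the chosen.
{Vance, Pell}: Sutton→Vance 6·19=114, Joliet→Vance 3·20=60, Holm→Vance 5·24=120, Irby→Pell 3·6=18, Elton→Pell 4·21=84, York→Pell 3·13=39, Milton→Vance 7·14=98, Dover→Vance 2·20=40. Service cost 573.
{Ashby, Vance}: service cost 622
{Ashby, Brent}: service cost 643
Among all 10 size-2 choices, {Vance, Pell} is lowest.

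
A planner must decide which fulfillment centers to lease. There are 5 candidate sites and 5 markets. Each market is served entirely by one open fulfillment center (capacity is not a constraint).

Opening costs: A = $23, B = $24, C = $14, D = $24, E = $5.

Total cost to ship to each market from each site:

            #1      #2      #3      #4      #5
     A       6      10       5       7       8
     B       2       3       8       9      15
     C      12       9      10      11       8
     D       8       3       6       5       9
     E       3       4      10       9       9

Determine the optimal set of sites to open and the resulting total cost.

For any fixed open set, each market goes to its cheapest open site; total = fixed + service.
{E}: #1→E 3, #2→E 4, #3→E 10, #4→E 9, #5→E 9. Service 35; fixed 5; total 40.
{C, E}: #1→E 3, #2→E 4, #3→C 10, #4→E 9, #5→C 8. Service 34; fixed 19; total 53.
{A, E}: service 27 + fixed 28 = 55
{A, B, C, D, E}: service 23 + fixed 90 = 113
No other subset beats 40.

Open E only; minimum total cost 40.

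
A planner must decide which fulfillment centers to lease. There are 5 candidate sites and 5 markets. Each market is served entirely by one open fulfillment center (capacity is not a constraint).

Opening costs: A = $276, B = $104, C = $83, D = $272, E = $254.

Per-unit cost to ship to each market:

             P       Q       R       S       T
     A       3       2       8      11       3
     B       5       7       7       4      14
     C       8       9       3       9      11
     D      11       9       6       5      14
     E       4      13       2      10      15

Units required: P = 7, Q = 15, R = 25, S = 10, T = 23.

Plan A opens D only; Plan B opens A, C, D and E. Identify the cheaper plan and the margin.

Plan A is cheaper by 99.

Plan A: {D}: P→D 11·7=77, Q→D 9·15=135, R→D 6·25=150, S→D 5·10=50, T→D 14·23=322. Service 734; fixed 272; total 1006.
Plan B: {A, C, D, E}: P→A 3·7=21, Q→A 2·15=30, R→E 2·25=50, S→D 5·10=50, T→A 3·23=69. Service 220; fixed 885; total 1105.
Difference: |1006 − 1105| = 99.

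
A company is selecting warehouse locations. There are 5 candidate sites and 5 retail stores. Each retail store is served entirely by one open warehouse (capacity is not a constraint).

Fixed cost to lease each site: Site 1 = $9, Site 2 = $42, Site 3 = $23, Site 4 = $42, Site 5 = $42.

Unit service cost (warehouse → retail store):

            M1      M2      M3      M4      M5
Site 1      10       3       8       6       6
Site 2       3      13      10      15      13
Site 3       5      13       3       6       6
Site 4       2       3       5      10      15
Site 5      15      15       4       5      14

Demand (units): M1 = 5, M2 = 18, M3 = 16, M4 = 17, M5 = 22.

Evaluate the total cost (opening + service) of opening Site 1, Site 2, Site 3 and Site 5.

Each retail store is assigned to its cheapest site among the open ones.
{Site 1, Site 2, Site 3, Site 5}: M1→Site 2 3·5=15, M2→Site 1 3·18=54, M3→Site 3 3·16=48, M4→Site 5 5·17=85, M5→Site 1 6·22=132. Service 334; fixed 116; total 450.

Total cost: 450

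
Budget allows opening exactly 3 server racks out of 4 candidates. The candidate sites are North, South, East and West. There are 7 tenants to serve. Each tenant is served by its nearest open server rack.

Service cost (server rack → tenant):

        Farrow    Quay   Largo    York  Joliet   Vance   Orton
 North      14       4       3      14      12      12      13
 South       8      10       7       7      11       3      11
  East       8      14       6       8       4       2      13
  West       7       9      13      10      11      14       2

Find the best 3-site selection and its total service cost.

With exactly 3 open, each tenant uses its cheapest among the chosen.
{North, East, West}: Farrow→West 7, Quay→North 4, Largo→North 3, York→East 8, Joliet→East 4, Vance→East 2, Orton→West 2. Service cost 30.
{North, South, West}: service cost 37
{South, East, West}: service cost 37
Among all 4 size-3 choices, {North, East, West} is lowest.

Choose North, East and West; total service cost 30.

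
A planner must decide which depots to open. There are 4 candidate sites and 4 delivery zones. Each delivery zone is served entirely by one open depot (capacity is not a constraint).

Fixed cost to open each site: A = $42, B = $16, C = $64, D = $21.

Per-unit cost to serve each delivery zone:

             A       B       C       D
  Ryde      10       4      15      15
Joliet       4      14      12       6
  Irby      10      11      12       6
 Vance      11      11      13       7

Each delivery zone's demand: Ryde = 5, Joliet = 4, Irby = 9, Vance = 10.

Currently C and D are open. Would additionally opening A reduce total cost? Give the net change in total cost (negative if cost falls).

Current service cost with {C, D}: 223.
Adding A: each delivery zone re-picks its cheapest; new service cost 190, saving 33.
Extra fixed cost: 42. Net change = 42 − 33 = 9.
(Totals: 308 → 317.)

No — net change +9 (cost rises by 9).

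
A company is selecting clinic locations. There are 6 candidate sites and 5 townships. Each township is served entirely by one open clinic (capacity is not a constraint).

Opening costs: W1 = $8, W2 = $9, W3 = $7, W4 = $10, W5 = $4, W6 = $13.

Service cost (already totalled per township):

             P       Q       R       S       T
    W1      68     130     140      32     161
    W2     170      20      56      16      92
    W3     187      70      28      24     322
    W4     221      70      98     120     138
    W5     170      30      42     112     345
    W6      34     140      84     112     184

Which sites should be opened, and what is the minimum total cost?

For any fixed open set, each township goes to its cheapest open site; total = fixed + service.
{W2, W3, W6}: P→W6 34, Q→W2 20, R→W3 28, S→W2 16, T→W2 92. Service 190; fixed 29; total 219.
{W2, W3, W5, W6}: P→W6 34, Q→W2 20, R→W3 28, S→W2 16, T→W2 92. Service 190; fixed 33; total 223.
{W1, W2, W3, W6}: P→W6 34, Q→W2 20, R→W3 28, S→W2 16, T→W2 92. Service 190; fixed 37; total 227.
{W1, W2, W3, W4, W5, W6}: service 190 + fixed 51 = 241
No other subset beats 219.

Open W2, W3 and W6; minimum total cost 219.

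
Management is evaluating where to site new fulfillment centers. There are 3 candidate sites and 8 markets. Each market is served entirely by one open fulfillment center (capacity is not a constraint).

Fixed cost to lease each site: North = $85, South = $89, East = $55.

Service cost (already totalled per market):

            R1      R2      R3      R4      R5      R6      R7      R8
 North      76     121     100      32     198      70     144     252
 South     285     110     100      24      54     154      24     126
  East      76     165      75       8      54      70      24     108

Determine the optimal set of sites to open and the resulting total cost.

Open East only; minimum total cost 635.

For any fixed open set, each market goes to its cheapest open site; total = fixed + service.
{East}: R1→East 76, R2→East 165, R3→East 75, R4→East 8, R5→East 54, R6→East 70, R7→East 24, R8→East 108. Service 580; fixed 55; total 635.
{South, East}: R1→East 76, R2→South 110, R3→East 75, R4→East 8, R5→South 54, R6→East 70, R7→South 24, R8→East 108. Service 525; fixed 144; total 669.
{North, East}: R1→North 76, R2→North 121, R3→East 75, R4→East 8, R5→East 54, R6→North 70, R7→East 24, R8→East 108. Service 536; fixed 140; total 676.
{North, South, East}: service 525 + fixed 229 = 754
No other subset beats 635.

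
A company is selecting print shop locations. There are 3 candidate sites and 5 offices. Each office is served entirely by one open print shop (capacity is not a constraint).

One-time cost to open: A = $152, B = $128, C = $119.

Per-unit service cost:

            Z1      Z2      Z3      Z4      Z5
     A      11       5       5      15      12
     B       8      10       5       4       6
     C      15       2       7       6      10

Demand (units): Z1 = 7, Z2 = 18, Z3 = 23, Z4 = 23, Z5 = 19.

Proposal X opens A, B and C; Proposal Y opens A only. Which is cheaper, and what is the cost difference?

Proposal X is cheaper by 195.

Proposal X: {A, B, C}: Z1→B 8·7=56, Z2→C 2·18=36, Z3→A 5·23=115, Z4→B 4·23=92, Z5→B 6·19=114. Service 413; fixed 399; total 812.
Proposal Y: {A}: Z1→A 11·7=77, Z2→A 5·18=90, Z3→A 5·23=115, Z4→A 15·23=345, Z5→A 12·19=228. Service 855; fixed 152; total 1007.
Difference: |812 − 1007| = 195.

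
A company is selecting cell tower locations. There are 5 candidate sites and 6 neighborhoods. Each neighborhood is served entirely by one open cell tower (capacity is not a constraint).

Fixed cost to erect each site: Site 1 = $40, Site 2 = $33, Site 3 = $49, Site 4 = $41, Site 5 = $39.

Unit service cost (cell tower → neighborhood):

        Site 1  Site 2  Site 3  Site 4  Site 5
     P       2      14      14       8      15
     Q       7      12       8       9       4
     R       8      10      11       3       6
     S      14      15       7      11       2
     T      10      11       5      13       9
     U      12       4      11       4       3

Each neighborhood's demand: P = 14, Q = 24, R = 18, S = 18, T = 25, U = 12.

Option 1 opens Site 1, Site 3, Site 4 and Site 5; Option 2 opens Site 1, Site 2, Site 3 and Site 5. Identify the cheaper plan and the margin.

Option 1 is cheaper by 46.

Option 1: {Site 1, Site 3, Site 4, Site 5}: P→Site 1 2·14=28, Q→Site 5 4·24=96, R→Site 4 3·18=54, S→Site 5 2·18=36, T→Site 3 5·25=125, U→Site 5 3·12=36. Service 375; fixed 169; total 544.
Option 2: {Site 1, Site 2, Site 3, Site 5}: P→Site 1 2·14=28, Q→Site 5 4·24=96, R→Site 5 6·18=108, S→Site 5 2·18=36, T→Site 3 5·25=125, U→Site 5 3·12=36. Service 429; fixed 161; total 590.
Difference: |544 − 590| = 46.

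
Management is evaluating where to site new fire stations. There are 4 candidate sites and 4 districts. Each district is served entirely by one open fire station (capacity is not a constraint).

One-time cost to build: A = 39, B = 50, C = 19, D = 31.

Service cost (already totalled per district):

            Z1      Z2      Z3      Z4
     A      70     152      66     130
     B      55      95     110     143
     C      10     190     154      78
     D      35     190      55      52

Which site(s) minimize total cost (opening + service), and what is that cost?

Open B, C and D; minimum total cost 312.

For any fixed open set, each district goes to its cheapest open site; total = fixed + service.
{B, C, D}: Z1→C 10, Z2→B 95, Z3→D 55, Z4→D 52. Service 212; fixed 100; total 312.
{B, D}: service 237 + fixed 81 = 318
{A, B, C, D}: service 212 + fixed 139 = 351
{C}: Z1→C 10, Z2→C 190, Z3→C 154, Z4→C 78. Service 432; fixed 19; total 451.
No other subset beats 312.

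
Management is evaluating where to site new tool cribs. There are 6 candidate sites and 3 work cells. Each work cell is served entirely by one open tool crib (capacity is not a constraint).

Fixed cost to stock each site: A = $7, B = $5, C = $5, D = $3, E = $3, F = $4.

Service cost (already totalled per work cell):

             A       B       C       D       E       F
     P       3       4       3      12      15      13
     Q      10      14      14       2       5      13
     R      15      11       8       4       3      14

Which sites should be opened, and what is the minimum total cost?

Open C and D; minimum total cost 17.

For any fixed open set, each work cell goes to its cheapest open site; total = fixed + service.
{C, D}: P→C 3, Q→D 2, R→D 4. Service 9; fixed 8; total 17.
{B, D}: service 10 + fixed 8 = 18
{A, D}: P→A 3, Q→D 2, R→D 4. Service 9; fixed 10; total 19.
{A, B, C, D, E, F}: service 8 + fixed 27 = 35
No other subset beats 17.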